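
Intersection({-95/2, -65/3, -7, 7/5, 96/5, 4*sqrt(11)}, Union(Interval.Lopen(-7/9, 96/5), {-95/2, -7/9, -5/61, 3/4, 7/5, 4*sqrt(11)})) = {-95/2, 7/5, 96/5, 4*sqrt(11)}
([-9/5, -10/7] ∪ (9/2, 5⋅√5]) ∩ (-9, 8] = [-9/5, -10/7] ∪ (9/2, 8]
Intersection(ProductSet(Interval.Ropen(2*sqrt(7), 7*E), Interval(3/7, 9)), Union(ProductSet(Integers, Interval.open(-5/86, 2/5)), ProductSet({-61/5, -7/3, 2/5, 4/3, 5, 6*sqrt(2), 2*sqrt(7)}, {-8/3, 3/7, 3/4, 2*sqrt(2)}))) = ProductSet({6*sqrt(2), 2*sqrt(7)}, {3/7, 3/4, 2*sqrt(2)})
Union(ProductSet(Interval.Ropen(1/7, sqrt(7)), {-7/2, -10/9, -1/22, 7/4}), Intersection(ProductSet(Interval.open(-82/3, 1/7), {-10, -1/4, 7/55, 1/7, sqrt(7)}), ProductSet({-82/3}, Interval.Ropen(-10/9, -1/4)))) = ProductSet(Interval.Ropen(1/7, sqrt(7)), {-7/2, -10/9, -1/22, 7/4})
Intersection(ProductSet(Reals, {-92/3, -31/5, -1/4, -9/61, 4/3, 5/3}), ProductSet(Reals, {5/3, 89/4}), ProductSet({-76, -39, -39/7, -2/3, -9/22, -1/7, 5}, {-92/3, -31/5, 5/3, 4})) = ProductSet({-76, -39, -39/7, -2/3, -9/22, -1/7, 5}, {5/3})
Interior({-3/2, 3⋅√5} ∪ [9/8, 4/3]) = (9/8, 4/3)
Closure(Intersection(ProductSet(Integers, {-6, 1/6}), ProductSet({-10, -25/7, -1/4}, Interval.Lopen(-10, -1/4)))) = ProductSet({-10}, {-6})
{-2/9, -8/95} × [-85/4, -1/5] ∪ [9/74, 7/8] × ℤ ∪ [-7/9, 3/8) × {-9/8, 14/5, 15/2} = ([9/74, 7/8] × ℤ) ∪ ({-2/9, -8/95} × [-85/4, -1/5]) ∪ ([-7/9, 3/8) × {-9/8, 14/5, 15/2})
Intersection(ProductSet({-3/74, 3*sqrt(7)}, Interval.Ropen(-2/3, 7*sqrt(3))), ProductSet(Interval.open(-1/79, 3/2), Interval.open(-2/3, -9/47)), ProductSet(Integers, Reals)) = EmptySet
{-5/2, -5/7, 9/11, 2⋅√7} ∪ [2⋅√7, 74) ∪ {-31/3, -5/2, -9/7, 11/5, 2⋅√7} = {-31/3, -5/2, -9/7, -5/7, 9/11, 11/5} ∪ [2⋅√7, 74)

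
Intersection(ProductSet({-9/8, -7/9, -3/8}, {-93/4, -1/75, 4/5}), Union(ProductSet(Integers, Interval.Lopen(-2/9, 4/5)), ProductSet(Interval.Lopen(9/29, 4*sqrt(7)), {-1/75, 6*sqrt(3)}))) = EmptySet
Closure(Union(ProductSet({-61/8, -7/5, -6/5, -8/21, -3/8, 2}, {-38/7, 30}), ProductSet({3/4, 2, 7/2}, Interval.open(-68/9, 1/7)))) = Union(ProductSet({3/4, 2, 7/2}, Interval(-68/9, 1/7)), ProductSet({-61/8, -7/5, -6/5, -8/21, -3/8, 2}, {-38/7, 30}))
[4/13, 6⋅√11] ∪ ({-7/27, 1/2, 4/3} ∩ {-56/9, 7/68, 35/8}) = [4/13, 6⋅√11]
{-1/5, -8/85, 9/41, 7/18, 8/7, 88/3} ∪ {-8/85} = {-1/5, -8/85, 9/41, 7/18, 8/7, 88/3}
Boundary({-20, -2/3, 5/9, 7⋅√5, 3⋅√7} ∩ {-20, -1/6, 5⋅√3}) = {-20}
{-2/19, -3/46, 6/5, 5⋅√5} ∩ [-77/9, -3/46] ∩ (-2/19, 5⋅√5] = {-3/46}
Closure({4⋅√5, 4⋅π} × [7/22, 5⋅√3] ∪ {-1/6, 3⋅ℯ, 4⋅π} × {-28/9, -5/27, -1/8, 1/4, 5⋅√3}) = ({4⋅√5, 4⋅π} × [7/22, 5⋅√3]) ∪ ({-1/6, 3⋅ℯ, 4⋅π} × {-28/9, -5/27, -1/8, 1/4, 5⋅√3})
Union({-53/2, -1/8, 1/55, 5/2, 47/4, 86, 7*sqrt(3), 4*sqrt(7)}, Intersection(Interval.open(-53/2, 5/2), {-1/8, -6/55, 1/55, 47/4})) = {-53/2, -1/8, -6/55, 1/55, 5/2, 47/4, 86, 7*sqrt(3), 4*sqrt(7)}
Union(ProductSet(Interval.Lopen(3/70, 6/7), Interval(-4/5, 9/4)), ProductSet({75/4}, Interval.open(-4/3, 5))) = Union(ProductSet({75/4}, Interval.open(-4/3, 5)), ProductSet(Interval.Lopen(3/70, 6/7), Interval(-4/5, 9/4)))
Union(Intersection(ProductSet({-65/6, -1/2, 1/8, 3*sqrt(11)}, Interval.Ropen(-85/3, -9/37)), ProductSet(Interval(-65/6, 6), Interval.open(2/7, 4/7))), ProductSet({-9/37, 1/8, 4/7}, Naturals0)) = ProductSet({-9/37, 1/8, 4/7}, Naturals0)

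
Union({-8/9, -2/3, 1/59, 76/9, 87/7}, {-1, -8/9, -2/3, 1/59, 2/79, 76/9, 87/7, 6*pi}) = {-1, -8/9, -2/3, 1/59, 2/79, 76/9, 87/7, 6*pi}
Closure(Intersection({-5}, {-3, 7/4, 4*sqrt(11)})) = EmptySet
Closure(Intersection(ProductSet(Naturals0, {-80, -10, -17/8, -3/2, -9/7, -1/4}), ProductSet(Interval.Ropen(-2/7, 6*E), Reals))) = ProductSet(Range(0, 17, 1), {-80, -10, -17/8, -3/2, -9/7, -1/4})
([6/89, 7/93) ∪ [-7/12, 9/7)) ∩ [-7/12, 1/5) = [-7/12, 1/5)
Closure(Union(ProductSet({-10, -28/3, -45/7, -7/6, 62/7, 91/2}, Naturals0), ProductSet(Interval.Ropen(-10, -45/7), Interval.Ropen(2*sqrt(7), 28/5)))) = Union(ProductSet({-10, -45/7}, Interval(2*sqrt(7), 28/5)), ProductSet({-10, -28/3, -45/7, -7/6, 62/7, 91/2}, Naturals0), ProductSet(Interval(-10, -45/7), {28/5, 2*sqrt(7)}), ProductSet(Interval.Ropen(-10, -45/7), Interval.Ropen(2*sqrt(7), 28/5)))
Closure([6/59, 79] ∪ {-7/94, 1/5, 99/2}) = {-7/94} ∪ [6/59, 79]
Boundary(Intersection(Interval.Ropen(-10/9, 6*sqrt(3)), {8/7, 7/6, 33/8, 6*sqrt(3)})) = {8/7, 7/6, 33/8}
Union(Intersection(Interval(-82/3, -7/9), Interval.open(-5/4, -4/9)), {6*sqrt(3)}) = Union({6*sqrt(3)}, Interval.Lopen(-5/4, -7/9))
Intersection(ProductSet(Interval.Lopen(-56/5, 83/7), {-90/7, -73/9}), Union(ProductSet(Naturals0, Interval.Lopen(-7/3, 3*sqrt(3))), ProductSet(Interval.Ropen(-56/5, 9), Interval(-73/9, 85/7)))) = ProductSet(Interval.open(-56/5, 9), {-73/9})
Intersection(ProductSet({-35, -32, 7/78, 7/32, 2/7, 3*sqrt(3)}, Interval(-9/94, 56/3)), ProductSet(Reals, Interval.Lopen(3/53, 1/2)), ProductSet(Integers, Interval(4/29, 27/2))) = ProductSet({-35, -32}, Interval(4/29, 1/2))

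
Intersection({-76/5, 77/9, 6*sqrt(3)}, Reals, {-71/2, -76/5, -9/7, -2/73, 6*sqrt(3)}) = {-76/5, 6*sqrt(3)}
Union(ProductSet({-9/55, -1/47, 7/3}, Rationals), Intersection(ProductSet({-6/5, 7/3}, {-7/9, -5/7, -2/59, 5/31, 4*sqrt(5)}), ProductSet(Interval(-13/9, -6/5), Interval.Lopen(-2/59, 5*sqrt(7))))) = Union(ProductSet({-6/5}, {5/31, 4*sqrt(5)}), ProductSet({-9/55, -1/47, 7/3}, Rationals))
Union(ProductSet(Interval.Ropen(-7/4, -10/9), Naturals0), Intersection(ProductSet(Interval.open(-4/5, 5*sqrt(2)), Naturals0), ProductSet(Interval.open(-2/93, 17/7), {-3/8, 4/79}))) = ProductSet(Interval.Ropen(-7/4, -10/9), Naturals0)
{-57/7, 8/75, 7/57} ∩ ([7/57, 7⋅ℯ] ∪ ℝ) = {-57/7, 8/75, 7/57}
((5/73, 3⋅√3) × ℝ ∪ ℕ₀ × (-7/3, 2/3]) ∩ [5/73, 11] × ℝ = ({1, 2, …, 11} × (-7/3, 2/3]) ∪ ((5/73, 3⋅√3) × ℝ)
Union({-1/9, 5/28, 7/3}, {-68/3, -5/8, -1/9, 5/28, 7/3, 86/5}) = {-68/3, -5/8, -1/9, 5/28, 7/3, 86/5}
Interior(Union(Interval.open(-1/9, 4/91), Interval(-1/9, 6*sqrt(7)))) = Interval.open(-1/9, 6*sqrt(7))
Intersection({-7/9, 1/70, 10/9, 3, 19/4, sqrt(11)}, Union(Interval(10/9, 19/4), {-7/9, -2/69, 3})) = {-7/9, 10/9, 3, 19/4, sqrt(11)}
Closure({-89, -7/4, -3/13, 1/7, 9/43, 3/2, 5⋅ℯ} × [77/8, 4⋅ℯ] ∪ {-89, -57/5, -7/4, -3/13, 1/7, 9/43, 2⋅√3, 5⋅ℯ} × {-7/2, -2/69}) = ({-89, -7/4, -3/13, 1/7, 9/43, 3/2, 5⋅ℯ} × [77/8, 4⋅ℯ]) ∪ ({-89, -57/5, -7/4, -3/13, 1/7, 9/43, 2⋅√3, 5⋅ℯ} × {-7/2, -2/69})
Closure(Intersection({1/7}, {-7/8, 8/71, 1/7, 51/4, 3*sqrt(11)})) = {1/7}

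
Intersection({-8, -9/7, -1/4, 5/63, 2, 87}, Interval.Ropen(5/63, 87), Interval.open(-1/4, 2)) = {5/63}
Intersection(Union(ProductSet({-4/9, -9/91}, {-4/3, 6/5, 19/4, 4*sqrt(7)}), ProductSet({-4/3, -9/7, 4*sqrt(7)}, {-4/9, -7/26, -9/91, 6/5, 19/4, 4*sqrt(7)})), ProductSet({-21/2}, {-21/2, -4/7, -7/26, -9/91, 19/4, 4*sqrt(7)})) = EmptySet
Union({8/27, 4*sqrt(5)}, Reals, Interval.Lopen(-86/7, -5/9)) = Interval(-oo, oo)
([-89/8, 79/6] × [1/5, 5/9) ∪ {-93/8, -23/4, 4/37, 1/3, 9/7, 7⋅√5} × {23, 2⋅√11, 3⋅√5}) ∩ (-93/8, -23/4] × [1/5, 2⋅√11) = [-89/8, -23/4] × [1/5, 5/9)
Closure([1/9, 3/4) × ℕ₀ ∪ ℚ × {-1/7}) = (ℝ × {-1/7}) ∪ ([1/9, 3/4] × ℕ₀)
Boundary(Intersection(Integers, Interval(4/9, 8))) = Range(1, 9, 1)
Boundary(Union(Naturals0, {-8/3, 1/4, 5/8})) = Union({-8/3, 1/4, 5/8}, Naturals0)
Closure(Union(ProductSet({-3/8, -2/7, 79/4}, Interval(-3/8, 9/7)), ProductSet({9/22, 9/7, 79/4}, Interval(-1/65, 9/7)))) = Union(ProductSet({-3/8, -2/7, 79/4}, Interval(-3/8, 9/7)), ProductSet({9/22, 9/7, 79/4}, Interval(-1/65, 9/7)))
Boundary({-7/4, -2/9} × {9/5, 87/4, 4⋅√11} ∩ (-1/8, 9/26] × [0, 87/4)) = ∅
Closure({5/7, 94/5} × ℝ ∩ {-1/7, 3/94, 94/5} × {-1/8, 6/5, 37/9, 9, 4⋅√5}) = {94/5} × {-1/8, 6/5, 37/9, 9, 4⋅√5}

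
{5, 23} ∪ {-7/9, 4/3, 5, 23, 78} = {-7/9, 4/3, 5, 23, 78}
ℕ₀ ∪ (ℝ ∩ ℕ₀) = ℕ₀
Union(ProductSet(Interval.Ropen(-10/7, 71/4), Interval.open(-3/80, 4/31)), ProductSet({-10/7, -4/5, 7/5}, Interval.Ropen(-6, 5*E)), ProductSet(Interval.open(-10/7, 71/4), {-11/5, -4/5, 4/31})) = Union(ProductSet({-10/7, -4/5, 7/5}, Interval.Ropen(-6, 5*E)), ProductSet(Interval.Ropen(-10/7, 71/4), Interval.open(-3/80, 4/31)), ProductSet(Interval.open(-10/7, 71/4), {-11/5, -4/5, 4/31}))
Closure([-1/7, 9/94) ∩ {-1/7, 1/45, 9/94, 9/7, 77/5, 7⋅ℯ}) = {-1/7, 1/45}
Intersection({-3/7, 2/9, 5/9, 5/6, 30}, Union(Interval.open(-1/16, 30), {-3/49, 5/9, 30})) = {2/9, 5/9, 5/6, 30}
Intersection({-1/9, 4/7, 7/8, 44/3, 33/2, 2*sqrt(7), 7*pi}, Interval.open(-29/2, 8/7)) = {-1/9, 4/7, 7/8}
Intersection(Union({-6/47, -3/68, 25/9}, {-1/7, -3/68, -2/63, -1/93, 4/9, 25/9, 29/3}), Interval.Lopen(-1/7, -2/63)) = {-6/47, -3/68, -2/63}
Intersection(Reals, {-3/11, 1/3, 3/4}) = {-3/11, 1/3, 3/4}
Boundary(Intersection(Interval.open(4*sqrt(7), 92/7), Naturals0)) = Range(11, 14, 1)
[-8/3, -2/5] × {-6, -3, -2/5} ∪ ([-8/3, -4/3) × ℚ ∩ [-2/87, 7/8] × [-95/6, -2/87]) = [-8/3, -2/5] × {-6, -3, -2/5}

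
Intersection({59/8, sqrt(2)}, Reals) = {59/8, sqrt(2)}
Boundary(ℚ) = ℝ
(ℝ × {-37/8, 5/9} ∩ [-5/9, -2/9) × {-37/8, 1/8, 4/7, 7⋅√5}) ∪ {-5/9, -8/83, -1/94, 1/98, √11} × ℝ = ([-5/9, -2/9) × {-37/8}) ∪ ({-5/9, -8/83, -1/94, 1/98, √11} × ℝ)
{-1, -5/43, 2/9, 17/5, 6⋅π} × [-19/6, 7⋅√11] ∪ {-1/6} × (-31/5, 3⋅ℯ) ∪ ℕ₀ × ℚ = (ℕ₀ × ℚ) ∪ ({-1/6} × (-31/5, 3⋅ℯ)) ∪ ({-1, -5/43, 2/9, 17/5, 6⋅π} × [-19/6, 7⋅√11])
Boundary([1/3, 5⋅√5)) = {1/3, 5⋅√5}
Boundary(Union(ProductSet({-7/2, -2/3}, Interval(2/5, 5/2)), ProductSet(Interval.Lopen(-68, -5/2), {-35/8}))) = Union(ProductSet({-7/2, -2/3}, Interval(2/5, 5/2)), ProductSet(Interval(-68, -5/2), {-35/8}))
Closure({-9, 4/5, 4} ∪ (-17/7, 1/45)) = {-9, 4/5, 4} ∪ [-17/7, 1/45]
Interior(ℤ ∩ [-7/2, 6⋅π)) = ∅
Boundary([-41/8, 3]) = {-41/8, 3}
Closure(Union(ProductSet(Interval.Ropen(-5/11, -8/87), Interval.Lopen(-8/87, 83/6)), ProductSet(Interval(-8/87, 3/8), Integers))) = Union(ProductSet({-5/11, -8/87}, Interval(-8/87, 83/6)), ProductSet(Interval(-5/11, -8/87), {-8/87, 83/6}), ProductSet(Interval.Ropen(-5/11, -8/87), Interval.Lopen(-8/87, 83/6)), ProductSet(Interval(-8/87, 3/8), Integers))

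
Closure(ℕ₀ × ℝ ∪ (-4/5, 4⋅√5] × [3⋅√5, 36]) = ((ℕ₀ ∪ (ℕ₀ \ (-4/5, 4⋅√5))) × ℝ) ∪ ([-4/5, 4⋅√5] × [3⋅√5, 36])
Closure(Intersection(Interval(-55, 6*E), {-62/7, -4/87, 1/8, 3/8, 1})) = {-62/7, -4/87, 1/8, 3/8, 1}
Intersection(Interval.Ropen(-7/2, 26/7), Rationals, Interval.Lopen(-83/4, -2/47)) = Intersection(Interval(-7/2, -2/47), Rationals)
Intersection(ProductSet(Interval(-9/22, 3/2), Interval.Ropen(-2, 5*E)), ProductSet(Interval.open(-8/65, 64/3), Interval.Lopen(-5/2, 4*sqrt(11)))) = ProductSet(Interval.Lopen(-8/65, 3/2), Interval(-2, 4*sqrt(11)))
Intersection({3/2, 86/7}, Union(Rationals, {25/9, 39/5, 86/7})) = {3/2, 86/7}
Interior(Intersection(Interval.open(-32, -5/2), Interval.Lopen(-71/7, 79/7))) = Interval.open(-71/7, -5/2)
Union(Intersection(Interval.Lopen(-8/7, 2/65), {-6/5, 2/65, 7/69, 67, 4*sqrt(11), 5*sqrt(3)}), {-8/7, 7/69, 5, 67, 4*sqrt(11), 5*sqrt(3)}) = {-8/7, 2/65, 7/69, 5, 67, 4*sqrt(11), 5*sqrt(3)}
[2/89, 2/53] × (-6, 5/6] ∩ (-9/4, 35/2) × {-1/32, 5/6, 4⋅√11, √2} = [2/89, 2/53] × {-1/32, 5/6}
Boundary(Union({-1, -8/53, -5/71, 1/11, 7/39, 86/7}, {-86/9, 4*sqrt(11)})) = {-86/9, -1, -8/53, -5/71, 1/11, 7/39, 86/7, 4*sqrt(11)}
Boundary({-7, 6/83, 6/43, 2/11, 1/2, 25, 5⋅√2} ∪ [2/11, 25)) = {-7, 6/83, 6/43, 2/11, 25}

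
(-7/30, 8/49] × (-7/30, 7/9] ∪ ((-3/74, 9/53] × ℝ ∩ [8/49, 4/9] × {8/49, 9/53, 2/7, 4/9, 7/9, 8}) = ((-7/30, 8/49] × (-7/30, 7/9]) ∪ ([8/49, 9/53] × {8/49, 9/53, 2/7, 4/9, 7/9, 8})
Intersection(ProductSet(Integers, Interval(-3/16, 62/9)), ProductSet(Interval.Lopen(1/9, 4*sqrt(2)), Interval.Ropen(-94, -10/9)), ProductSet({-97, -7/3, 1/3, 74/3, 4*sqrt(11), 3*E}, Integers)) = EmptySet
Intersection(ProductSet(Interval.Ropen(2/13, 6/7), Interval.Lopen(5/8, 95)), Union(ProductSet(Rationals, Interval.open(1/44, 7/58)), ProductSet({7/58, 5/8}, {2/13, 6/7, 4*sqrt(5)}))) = ProductSet({5/8}, {6/7, 4*sqrt(5)})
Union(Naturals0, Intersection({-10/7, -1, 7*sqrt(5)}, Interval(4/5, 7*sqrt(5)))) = Union({7*sqrt(5)}, Naturals0)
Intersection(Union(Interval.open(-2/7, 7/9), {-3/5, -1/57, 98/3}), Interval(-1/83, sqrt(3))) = Interval.Ropen(-1/83, 7/9)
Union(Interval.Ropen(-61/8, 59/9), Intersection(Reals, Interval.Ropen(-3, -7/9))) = Interval.Ropen(-61/8, 59/9)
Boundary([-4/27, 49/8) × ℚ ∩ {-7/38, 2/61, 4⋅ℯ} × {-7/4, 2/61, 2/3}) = {2/61} × {-7/4, 2/61, 2/3}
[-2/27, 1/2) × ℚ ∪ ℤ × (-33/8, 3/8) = (ℤ × (-33/8, 3/8)) ∪ ([-2/27, 1/2) × ℚ)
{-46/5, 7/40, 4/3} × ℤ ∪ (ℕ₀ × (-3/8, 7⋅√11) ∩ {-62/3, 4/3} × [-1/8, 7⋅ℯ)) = {-46/5, 7/40, 4/3} × ℤ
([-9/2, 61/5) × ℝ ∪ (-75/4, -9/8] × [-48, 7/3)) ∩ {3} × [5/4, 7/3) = {3} × [5/4, 7/3)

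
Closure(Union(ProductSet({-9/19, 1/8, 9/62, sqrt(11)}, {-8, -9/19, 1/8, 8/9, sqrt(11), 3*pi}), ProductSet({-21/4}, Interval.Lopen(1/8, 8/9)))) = Union(ProductSet({-21/4}, Interval(1/8, 8/9)), ProductSet({-9/19, 1/8, 9/62, sqrt(11)}, {-8, -9/19, 1/8, 8/9, sqrt(11), 3*pi}))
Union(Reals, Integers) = Reals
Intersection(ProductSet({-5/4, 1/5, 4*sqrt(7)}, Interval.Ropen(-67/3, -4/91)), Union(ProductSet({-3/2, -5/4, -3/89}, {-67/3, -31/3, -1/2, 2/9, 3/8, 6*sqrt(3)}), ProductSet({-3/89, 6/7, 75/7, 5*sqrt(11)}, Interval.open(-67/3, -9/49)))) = ProductSet({-5/4}, {-67/3, -31/3, -1/2})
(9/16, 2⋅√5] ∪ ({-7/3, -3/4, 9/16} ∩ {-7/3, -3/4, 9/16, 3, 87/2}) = {-7/3, -3/4} ∪ [9/16, 2⋅√5]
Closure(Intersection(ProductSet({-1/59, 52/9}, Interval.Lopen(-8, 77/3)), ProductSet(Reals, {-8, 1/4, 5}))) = ProductSet({-1/59, 52/9}, {1/4, 5})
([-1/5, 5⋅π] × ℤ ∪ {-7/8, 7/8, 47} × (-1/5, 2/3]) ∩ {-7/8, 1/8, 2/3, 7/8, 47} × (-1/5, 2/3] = ({1/8, 2/3, 7/8} × {0}) ∪ ({-7/8, 7/8, 47} × (-1/5, 2/3])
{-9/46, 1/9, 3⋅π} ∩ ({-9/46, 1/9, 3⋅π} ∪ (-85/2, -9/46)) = {-9/46, 1/9, 3⋅π}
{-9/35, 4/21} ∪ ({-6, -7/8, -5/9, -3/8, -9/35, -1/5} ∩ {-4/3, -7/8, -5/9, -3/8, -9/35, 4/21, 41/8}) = {-7/8, -5/9, -3/8, -9/35, 4/21}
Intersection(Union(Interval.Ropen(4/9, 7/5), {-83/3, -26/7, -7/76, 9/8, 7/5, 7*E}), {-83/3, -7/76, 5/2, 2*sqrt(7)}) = {-83/3, -7/76}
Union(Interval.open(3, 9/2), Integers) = Union(Integers, Interval.Ropen(3, 9/2))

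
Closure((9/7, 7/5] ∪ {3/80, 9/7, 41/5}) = {3/80, 41/5} ∪ [9/7, 7/5]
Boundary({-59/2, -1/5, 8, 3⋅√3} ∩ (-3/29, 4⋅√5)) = {8, 3⋅√3}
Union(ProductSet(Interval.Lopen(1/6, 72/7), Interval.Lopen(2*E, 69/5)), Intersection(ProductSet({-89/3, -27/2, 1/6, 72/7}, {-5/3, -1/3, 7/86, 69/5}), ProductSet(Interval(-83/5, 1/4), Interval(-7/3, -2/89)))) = Union(ProductSet({-27/2, 1/6}, {-5/3, -1/3}), ProductSet(Interval.Lopen(1/6, 72/7), Interval.Lopen(2*E, 69/5)))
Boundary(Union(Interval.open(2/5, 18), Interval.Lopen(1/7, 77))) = {1/7, 77}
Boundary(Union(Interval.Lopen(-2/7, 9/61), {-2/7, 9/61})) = {-2/7, 9/61}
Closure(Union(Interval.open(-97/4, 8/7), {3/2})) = Union({3/2}, Interval(-97/4, 8/7))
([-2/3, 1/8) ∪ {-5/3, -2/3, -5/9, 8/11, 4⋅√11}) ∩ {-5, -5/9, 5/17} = {-5/9}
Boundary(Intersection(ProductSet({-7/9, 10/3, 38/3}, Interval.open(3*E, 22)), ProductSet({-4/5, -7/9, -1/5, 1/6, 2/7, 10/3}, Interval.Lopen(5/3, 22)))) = ProductSet({-7/9, 10/3}, Interval(3*E, 22))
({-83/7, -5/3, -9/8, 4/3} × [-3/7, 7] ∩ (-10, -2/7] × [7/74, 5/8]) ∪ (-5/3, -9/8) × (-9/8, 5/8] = ({-5/3, -9/8} × [7/74, 5/8]) ∪ ((-5/3, -9/8) × (-9/8, 5/8])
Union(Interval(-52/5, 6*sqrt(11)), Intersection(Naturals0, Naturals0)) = Union(Interval(-52/5, 6*sqrt(11)), Naturals0)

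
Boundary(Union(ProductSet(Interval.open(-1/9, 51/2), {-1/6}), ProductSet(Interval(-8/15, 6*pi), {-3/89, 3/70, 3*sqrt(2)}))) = Union(ProductSet(Interval(-8/15, 6*pi), {-3/89, 3/70, 3*sqrt(2)}), ProductSet(Interval(-1/9, 51/2), {-1/6}))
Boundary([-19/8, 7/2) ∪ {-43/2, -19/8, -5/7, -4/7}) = {-43/2, -19/8, 7/2}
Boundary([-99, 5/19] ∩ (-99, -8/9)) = {-99, -8/9}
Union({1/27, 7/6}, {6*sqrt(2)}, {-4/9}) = {-4/9, 1/27, 7/6, 6*sqrt(2)}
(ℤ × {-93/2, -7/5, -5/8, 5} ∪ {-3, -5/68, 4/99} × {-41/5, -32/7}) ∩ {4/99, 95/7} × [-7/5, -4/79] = ∅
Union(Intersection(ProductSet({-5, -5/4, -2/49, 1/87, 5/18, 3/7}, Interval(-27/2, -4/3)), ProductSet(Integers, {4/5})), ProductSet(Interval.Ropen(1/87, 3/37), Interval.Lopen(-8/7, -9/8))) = ProductSet(Interval.Ropen(1/87, 3/37), Interval.Lopen(-8/7, -9/8))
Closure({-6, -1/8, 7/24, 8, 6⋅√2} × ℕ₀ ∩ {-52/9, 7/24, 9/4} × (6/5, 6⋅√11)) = {7/24} × {2, 3, …, 19}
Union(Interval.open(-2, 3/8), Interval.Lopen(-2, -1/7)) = Interval.open(-2, 3/8)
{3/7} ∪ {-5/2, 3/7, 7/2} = {-5/2, 3/7, 7/2}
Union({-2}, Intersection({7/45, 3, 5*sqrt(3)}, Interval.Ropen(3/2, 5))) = {-2, 3}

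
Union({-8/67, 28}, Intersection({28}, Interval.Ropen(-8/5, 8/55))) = {-8/67, 28}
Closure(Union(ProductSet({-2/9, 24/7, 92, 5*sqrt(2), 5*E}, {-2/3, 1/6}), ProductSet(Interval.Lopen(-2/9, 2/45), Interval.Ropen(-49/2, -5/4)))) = Union(ProductSet({-2/9, 2/45}, Interval(-49/2, -5/4)), ProductSet({-2/9, 24/7, 92, 5*sqrt(2), 5*E}, {-2/3, 1/6}), ProductSet(Interval(-2/9, 2/45), {-49/2, -5/4}), ProductSet(Interval.Lopen(-2/9, 2/45), Interval.Ropen(-49/2, -5/4)))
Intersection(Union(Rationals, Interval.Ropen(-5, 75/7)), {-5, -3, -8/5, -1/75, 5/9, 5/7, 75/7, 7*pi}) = {-5, -3, -8/5, -1/75, 5/9, 5/7, 75/7}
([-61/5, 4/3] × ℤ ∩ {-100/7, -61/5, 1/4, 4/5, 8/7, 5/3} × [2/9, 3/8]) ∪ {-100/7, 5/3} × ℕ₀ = {-100/7, 5/3} × ℕ₀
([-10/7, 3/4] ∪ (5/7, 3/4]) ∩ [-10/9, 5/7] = [-10/9, 5/7]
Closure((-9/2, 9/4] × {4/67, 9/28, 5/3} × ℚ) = [-9/2, 9/4] × {4/67, 9/28, 5/3} × ℝ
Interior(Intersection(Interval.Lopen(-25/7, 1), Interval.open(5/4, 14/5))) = EmptySet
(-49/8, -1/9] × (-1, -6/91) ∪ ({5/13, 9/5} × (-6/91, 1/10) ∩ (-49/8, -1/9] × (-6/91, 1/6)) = (-49/8, -1/9] × (-1, -6/91)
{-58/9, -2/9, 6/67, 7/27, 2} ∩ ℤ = {2}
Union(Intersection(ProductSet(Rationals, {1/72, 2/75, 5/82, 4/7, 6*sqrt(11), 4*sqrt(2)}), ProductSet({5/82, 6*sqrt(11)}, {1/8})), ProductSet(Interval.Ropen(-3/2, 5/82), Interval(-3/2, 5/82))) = ProductSet(Interval.Ropen(-3/2, 5/82), Interval(-3/2, 5/82))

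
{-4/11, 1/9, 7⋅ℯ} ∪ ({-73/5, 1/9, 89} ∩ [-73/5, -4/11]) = {-73/5, -4/11, 1/9, 7⋅ℯ}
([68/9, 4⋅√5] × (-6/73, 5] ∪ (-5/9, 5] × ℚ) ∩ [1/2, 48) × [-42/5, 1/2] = ([1/2, 5] × (ℚ ∩ [-42/5, 1/2])) ∪ ([68/9, 4⋅√5] × (-6/73, 1/2])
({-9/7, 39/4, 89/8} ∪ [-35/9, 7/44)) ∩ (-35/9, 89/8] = (-35/9, 7/44) ∪ {39/4, 89/8}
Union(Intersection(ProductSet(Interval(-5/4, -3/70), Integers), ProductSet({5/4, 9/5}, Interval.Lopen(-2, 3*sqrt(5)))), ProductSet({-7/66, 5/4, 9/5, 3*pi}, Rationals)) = ProductSet({-7/66, 5/4, 9/5, 3*pi}, Rationals)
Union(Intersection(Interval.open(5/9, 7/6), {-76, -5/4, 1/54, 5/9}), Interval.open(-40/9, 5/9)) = Interval.open(-40/9, 5/9)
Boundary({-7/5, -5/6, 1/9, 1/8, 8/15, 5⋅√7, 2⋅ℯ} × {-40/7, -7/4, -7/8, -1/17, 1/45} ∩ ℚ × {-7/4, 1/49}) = {-7/5, -5/6, 1/9, 1/8, 8/15} × {-7/4}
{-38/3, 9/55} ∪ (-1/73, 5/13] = {-38/3} ∪ (-1/73, 5/13]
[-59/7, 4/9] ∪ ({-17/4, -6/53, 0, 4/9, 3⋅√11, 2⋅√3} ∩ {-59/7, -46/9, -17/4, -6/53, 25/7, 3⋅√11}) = [-59/7, 4/9] ∪ {3⋅√11}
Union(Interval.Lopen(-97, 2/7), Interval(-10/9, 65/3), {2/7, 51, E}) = Union({51}, Interval.Lopen(-97, 65/3))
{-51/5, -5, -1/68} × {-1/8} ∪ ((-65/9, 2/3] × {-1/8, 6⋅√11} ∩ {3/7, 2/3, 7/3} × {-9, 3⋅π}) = {-51/5, -5, -1/68} × {-1/8}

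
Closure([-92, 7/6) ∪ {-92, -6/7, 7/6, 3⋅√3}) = [-92, 7/6] ∪ {3⋅√3}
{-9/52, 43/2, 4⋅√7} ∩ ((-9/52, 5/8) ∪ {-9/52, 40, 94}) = {-9/52}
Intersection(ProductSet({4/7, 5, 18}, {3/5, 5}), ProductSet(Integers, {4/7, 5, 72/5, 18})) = ProductSet({5, 18}, {5})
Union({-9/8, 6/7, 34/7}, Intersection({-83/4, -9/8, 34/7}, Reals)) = {-83/4, -9/8, 6/7, 34/7}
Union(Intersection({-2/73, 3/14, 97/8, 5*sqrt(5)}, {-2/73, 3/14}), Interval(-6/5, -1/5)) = Union({-2/73, 3/14}, Interval(-6/5, -1/5))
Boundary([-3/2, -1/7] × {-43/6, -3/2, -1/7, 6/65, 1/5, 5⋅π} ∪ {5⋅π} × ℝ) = ({5⋅π} × ℝ) ∪ ([-3/2, -1/7] × {-43/6, -3/2, -1/7, 6/65, 1/5, 5⋅π})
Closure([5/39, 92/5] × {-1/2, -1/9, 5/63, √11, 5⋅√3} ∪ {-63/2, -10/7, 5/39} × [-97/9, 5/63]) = ({-63/2, -10/7, 5/39} × [-97/9, 5/63]) ∪ ([5/39, 92/5] × {-1/2, -1/9, 5/63, √11, 5⋅√3})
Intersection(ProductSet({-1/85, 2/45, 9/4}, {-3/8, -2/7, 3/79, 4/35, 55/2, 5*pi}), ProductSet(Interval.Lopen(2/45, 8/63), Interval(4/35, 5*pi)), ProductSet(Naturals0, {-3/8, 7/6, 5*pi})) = EmptySet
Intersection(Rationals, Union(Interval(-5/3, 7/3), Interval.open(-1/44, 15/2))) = Intersection(Interval.Ropen(-5/3, 15/2), Rationals)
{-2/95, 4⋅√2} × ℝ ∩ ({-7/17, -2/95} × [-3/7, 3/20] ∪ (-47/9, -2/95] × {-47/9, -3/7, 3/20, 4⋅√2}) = {-2/95} × ({-47/9, 4⋅√2} ∪ [-3/7, 3/20])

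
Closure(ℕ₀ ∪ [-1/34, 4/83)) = [-1/34, 4/83] ∪ ℕ₀ ∪ (ℕ₀ \ (-1/34, 4/83))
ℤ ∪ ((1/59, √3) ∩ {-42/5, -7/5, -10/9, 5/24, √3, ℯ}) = ℤ ∪ {5/24}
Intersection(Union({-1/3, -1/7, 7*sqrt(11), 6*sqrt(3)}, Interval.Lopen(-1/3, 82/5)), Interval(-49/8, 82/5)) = Interval(-1/3, 82/5)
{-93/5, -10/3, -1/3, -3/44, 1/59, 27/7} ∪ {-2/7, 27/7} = {-93/5, -10/3, -1/3, -2/7, -3/44, 1/59, 27/7}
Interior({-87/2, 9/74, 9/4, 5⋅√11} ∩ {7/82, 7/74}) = ∅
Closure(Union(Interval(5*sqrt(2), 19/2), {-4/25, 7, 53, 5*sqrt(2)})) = Union({-4/25, 7, 53}, Interval(5*sqrt(2), 19/2))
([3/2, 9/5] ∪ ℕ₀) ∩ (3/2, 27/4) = (3/2, 9/5] ∪ {2, 3, …, 6}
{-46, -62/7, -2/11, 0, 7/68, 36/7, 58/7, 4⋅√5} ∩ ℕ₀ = {0}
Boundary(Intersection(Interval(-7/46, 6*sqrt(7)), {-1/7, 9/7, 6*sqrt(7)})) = {-1/7, 9/7, 6*sqrt(7)}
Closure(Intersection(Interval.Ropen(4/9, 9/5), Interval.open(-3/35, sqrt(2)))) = Interval(4/9, sqrt(2))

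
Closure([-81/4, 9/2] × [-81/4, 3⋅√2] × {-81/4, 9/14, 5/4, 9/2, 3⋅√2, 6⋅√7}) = [-81/4, 9/2] × [-81/4, 3⋅√2] × {-81/4, 9/14, 5/4, 9/2, 3⋅√2, 6⋅√7}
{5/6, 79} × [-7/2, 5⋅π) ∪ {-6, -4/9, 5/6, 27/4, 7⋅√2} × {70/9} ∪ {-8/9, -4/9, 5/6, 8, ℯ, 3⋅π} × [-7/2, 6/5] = ({5/6, 79} × [-7/2, 5⋅π)) ∪ ({-6, -4/9, 5/6, 27/4, 7⋅√2} × {70/9}) ∪ ({-8/9, -4/9, 5/6, 8, ℯ, 3⋅π} × [-7/2, 6/5])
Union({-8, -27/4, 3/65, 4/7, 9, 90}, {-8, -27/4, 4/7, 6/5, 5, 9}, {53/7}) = {-8, -27/4, 3/65, 4/7, 6/5, 5, 53/7, 9, 90}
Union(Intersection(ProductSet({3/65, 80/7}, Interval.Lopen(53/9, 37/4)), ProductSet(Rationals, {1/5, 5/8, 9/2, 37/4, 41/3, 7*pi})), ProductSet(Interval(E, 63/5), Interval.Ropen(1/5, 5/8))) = Union(ProductSet({3/65, 80/7}, {37/4}), ProductSet(Interval(E, 63/5), Interval.Ropen(1/5, 5/8)))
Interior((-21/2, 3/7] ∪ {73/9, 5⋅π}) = (-21/2, 3/7)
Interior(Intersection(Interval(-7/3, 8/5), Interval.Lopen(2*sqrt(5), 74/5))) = EmptySet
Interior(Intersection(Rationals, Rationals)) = EmptySet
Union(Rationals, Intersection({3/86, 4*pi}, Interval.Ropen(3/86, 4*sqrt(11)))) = Union({4*pi}, Rationals)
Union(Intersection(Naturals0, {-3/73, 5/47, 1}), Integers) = Integers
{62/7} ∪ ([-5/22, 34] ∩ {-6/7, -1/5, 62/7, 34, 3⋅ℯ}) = {-1/5, 62/7, 34, 3⋅ℯ}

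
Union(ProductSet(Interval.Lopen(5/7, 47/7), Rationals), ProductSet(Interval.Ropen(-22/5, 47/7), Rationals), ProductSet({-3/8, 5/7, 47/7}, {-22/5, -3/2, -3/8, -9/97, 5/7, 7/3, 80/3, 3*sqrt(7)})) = Union(ProductSet({-3/8, 5/7, 47/7}, {-22/5, -3/2, -3/8, -9/97, 5/7, 7/3, 80/3, 3*sqrt(7)}), ProductSet(Interval(-22/5, 47/7), Rationals))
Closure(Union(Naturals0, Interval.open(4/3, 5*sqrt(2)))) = Union(Complement(Naturals0, Interval.open(4/3, 5*sqrt(2))), Interval(4/3, 5*sqrt(2)), Naturals0)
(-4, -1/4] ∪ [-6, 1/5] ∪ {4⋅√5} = [-6, 1/5] ∪ {4⋅√5}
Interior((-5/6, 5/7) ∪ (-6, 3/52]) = (-6, 5/7)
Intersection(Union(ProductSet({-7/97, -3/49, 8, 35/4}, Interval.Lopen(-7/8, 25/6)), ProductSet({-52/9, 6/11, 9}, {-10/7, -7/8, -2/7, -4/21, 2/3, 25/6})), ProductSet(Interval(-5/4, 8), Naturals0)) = ProductSet({-7/97, -3/49, 8}, Range(0, 5, 1))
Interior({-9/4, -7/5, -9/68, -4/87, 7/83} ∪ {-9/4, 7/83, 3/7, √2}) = ∅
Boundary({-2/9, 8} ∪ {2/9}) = {-2/9, 2/9, 8}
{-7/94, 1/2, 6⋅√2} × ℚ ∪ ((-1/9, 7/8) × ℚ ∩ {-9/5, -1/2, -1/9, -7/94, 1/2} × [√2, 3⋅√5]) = {-7/94, 1/2, 6⋅√2} × ℚ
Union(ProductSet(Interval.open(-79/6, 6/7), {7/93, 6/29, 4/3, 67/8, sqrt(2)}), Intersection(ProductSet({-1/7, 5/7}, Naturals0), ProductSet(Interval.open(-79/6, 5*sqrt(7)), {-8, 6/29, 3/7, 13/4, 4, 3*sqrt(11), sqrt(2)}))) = Union(ProductSet({-1/7, 5/7}, {4}), ProductSet(Interval.open(-79/6, 6/7), {7/93, 6/29, 4/3, 67/8, sqrt(2)}))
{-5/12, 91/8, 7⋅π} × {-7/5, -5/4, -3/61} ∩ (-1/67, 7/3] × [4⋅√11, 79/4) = ∅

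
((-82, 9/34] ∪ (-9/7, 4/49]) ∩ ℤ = {-81, -80, …, 0}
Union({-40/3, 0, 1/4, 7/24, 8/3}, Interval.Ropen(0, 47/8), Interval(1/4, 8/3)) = Union({-40/3}, Interval.Ropen(0, 47/8))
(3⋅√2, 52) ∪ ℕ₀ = ℕ₀ ∪ (3⋅√2, 52]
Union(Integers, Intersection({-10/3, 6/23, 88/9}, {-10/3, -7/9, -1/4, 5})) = Union({-10/3}, Integers)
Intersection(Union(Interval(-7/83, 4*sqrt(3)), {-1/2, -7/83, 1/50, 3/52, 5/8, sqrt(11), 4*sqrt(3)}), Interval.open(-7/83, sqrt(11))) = Interval.open(-7/83, sqrt(11))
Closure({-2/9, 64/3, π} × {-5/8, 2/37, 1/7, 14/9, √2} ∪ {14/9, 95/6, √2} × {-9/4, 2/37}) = ({14/9, 95/6, √2} × {-9/4, 2/37}) ∪ ({-2/9, 64/3, π} × {-5/8, 2/37, 1/7, 14/9, √2})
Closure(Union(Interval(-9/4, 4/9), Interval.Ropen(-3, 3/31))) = Interval(-3, 4/9)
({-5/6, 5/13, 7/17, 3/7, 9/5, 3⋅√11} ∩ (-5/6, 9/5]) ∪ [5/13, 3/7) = [5/13, 3/7] ∪ {9/5}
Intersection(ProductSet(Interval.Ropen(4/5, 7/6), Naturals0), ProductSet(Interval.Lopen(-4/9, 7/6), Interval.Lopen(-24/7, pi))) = ProductSet(Interval.Ropen(4/5, 7/6), Range(0, 4, 1))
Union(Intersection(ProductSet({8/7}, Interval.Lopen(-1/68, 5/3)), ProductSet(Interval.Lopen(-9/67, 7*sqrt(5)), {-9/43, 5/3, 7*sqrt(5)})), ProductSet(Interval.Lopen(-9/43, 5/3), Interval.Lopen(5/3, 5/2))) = Union(ProductSet({8/7}, {5/3}), ProductSet(Interval.Lopen(-9/43, 5/3), Interval.Lopen(5/3, 5/2)))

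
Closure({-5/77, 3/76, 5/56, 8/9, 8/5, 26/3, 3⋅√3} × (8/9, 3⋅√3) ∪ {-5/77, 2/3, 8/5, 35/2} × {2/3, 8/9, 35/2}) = ({-5/77, 2/3, 8/5, 35/2} × {2/3, 8/9, 35/2}) ∪ ({-5/77, 3/76, 5/56, 8/9, 8/5, 26/3, 3⋅√3} × [8/9, 3⋅√3])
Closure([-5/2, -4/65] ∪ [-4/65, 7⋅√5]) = [-5/2, 7⋅√5]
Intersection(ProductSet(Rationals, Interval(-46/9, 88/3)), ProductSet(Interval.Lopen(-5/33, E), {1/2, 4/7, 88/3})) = ProductSet(Intersection(Interval.Lopen(-5/33, E), Rationals), {1/2, 4/7, 88/3})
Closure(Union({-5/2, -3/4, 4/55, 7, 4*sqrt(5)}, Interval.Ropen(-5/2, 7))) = Union({4*sqrt(5)}, Interval(-5/2, 7))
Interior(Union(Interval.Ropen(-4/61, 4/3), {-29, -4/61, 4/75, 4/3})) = Interval.open(-4/61, 4/3)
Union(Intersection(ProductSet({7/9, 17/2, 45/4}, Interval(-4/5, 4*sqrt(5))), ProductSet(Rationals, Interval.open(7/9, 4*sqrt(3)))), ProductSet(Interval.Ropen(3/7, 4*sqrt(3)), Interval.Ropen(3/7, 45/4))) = Union(ProductSet({7/9, 17/2, 45/4}, Interval.open(7/9, 4*sqrt(3))), ProductSet(Interval.Ropen(3/7, 4*sqrt(3)), Interval.Ropen(3/7, 45/4)))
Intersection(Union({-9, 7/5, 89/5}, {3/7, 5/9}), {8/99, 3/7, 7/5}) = {3/7, 7/5}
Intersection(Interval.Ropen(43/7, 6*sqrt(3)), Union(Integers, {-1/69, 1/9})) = Range(7, 11, 1)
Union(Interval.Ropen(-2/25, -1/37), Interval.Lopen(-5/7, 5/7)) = Interval.Lopen(-5/7, 5/7)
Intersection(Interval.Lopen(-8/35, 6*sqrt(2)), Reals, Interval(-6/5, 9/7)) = Interval.Lopen(-8/35, 9/7)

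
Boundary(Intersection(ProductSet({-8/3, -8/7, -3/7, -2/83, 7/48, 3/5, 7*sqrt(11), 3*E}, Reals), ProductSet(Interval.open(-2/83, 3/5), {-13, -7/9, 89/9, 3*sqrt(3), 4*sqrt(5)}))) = ProductSet({7/48}, {-13, -7/9, 89/9, 3*sqrt(3), 4*sqrt(5)})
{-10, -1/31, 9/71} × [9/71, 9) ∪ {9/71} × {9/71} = {-10, -1/31, 9/71} × [9/71, 9)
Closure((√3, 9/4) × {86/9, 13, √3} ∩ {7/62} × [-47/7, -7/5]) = ∅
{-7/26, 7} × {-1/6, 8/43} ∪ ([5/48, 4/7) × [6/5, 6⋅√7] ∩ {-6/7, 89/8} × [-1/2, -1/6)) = {-7/26, 7} × {-1/6, 8/43}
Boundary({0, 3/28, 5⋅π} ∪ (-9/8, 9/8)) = {-9/8, 9/8, 5⋅π}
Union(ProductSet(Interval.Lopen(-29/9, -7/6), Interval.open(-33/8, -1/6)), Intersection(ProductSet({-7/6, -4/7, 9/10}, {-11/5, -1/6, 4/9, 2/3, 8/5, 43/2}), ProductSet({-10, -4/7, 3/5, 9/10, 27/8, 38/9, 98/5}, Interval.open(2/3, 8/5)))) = ProductSet(Interval.Lopen(-29/9, -7/6), Interval.open(-33/8, -1/6))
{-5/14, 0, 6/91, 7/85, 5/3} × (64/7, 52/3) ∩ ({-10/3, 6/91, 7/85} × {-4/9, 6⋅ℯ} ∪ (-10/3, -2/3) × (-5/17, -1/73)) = {6/91, 7/85} × {6⋅ℯ}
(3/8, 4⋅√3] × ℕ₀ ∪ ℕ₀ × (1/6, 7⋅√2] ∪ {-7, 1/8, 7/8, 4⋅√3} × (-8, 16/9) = ((3/8, 4⋅√3] × ℕ₀) ∪ (ℕ₀ × (1/6, 7⋅√2]) ∪ ({-7, 1/8, 7/8, 4⋅√3} × (-8, 16/9))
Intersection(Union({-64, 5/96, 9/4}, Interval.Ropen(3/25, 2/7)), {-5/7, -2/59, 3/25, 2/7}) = {3/25}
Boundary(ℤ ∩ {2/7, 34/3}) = ∅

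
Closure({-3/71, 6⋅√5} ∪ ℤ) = ℤ ∪ {-3/71, 6⋅√5}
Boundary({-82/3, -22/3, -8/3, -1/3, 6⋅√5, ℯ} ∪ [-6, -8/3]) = {-82/3, -22/3, -6, -8/3, -1/3, 6⋅√5, ℯ}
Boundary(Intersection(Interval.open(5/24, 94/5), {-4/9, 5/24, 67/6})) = {67/6}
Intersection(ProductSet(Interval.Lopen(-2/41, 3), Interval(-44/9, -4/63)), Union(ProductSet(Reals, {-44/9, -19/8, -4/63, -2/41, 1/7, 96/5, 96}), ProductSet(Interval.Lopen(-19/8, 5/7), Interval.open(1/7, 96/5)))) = ProductSet(Interval.Lopen(-2/41, 3), {-44/9, -19/8, -4/63})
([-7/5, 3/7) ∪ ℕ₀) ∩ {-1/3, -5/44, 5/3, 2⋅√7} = {-1/3, -5/44}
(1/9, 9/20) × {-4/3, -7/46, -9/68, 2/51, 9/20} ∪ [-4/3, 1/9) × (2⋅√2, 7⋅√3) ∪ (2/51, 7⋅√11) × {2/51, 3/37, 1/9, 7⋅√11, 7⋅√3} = ((1/9, 9/20) × {-4/3, -7/46, -9/68, 2/51, 9/20}) ∪ ([-4/3, 1/9) × (2⋅√2, 7⋅√3)) ∪ ((2/51, 7⋅√11) × {2/51, 3/37, 1/9, 7⋅√11, 7⋅√3})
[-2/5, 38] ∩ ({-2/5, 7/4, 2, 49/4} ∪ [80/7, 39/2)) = {-2/5, 7/4, 2} ∪ [80/7, 39/2)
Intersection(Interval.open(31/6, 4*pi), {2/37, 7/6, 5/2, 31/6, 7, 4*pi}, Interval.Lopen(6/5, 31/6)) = EmptySet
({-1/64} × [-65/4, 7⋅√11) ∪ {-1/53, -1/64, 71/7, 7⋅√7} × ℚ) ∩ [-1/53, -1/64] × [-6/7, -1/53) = ({-1/64} × [-6/7, -1/53)) ∪ ({-1/53, -1/64} × (ℚ ∩ [-6/7, -1/53)))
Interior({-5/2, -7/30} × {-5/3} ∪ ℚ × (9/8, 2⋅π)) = ∅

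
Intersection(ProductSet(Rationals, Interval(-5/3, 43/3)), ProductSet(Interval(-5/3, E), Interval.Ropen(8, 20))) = ProductSet(Intersection(Interval(-5/3, E), Rationals), Interval(8, 43/3))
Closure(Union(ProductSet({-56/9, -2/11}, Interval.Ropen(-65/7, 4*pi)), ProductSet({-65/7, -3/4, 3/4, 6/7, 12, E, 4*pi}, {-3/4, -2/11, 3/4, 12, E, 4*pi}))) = Union(ProductSet({-56/9, -2/11}, Interval(-65/7, 4*pi)), ProductSet({-65/7, -3/4, 3/4, 6/7, 12, E, 4*pi}, {-3/4, -2/11, 3/4, 12, E, 4*pi}))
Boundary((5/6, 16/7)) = {5/6, 16/7}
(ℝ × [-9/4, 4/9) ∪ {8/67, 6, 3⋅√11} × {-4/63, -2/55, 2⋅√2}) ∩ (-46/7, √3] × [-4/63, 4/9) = (-46/7, √3] × [-4/63, 4/9)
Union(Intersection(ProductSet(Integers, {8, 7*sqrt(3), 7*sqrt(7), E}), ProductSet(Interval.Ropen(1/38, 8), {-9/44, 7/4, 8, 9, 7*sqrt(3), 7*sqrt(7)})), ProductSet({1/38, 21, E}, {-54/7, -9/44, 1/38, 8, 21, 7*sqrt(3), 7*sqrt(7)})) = Union(ProductSet({1/38, 21, E}, {-54/7, -9/44, 1/38, 8, 21, 7*sqrt(3), 7*sqrt(7)}), ProductSet(Range(1, 8, 1), {8, 7*sqrt(3), 7*sqrt(7)}))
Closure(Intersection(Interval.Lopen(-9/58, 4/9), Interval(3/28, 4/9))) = Interval(3/28, 4/9)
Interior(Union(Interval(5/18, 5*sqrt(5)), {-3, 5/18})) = Interval.open(5/18, 5*sqrt(5))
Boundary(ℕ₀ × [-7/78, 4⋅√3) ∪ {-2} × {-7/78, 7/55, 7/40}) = ({-2} × {-7/78, 7/55, 7/40}) ∪ (ℕ₀ × [-7/78, 4⋅√3])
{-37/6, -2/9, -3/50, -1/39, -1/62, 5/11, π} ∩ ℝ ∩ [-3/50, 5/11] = {-3/50, -1/39, -1/62, 5/11}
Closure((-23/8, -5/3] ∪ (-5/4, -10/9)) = [-23/8, -5/3] ∪ [-5/4, -10/9]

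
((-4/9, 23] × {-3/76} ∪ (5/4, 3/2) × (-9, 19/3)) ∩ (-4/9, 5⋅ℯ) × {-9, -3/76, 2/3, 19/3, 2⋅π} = ((-4/9, 5⋅ℯ) × {-3/76}) ∪ ((5/4, 3/2) × {-3/76, 2/3, 2⋅π})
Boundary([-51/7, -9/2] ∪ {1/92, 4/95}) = {-51/7, -9/2, 1/92, 4/95}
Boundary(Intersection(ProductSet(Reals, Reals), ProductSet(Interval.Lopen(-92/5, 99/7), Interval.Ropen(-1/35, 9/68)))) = Union(ProductSet({-92/5, 99/7}, Interval(-1/35, 9/68)), ProductSet(Interval(-92/5, 99/7), {-1/35, 9/68}))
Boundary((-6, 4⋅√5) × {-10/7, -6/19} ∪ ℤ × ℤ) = (ℤ × ℤ) ∪ ([-6, 4⋅√5] × {-10/7, -6/19})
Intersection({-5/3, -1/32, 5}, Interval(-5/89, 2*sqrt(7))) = {-1/32, 5}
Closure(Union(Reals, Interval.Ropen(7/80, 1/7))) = Interval(-oo, oo)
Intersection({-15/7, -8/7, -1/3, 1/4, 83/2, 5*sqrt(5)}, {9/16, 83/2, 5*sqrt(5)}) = {83/2, 5*sqrt(5)}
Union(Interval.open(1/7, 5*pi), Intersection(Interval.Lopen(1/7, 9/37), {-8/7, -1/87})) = Interval.open(1/7, 5*pi)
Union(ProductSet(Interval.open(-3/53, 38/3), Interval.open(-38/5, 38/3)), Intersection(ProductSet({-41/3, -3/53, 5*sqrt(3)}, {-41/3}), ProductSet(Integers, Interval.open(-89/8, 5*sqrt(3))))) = ProductSet(Interval.open(-3/53, 38/3), Interval.open(-38/5, 38/3))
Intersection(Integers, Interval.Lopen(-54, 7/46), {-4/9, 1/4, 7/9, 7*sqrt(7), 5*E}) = EmptySet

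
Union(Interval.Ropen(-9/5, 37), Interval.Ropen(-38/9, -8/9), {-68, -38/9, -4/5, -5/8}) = Union({-68}, Interval.Ropen(-38/9, 37))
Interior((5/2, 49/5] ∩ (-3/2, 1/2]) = ∅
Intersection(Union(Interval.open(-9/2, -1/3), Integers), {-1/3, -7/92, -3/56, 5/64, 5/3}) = EmptySet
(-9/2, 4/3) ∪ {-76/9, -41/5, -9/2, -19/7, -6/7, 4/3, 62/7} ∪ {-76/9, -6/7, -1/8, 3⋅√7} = {-76/9, -41/5, 62/7, 3⋅√7} ∪ [-9/2, 4/3]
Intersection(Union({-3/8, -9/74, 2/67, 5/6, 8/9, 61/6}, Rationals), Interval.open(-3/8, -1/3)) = Intersection(Interval.open(-3/8, -1/3), Rationals)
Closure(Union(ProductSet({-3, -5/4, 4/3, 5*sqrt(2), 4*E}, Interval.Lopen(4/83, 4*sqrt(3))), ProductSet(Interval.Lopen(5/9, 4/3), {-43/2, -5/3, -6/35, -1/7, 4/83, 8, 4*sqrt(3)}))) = Union(ProductSet({-3, -5/4, 4/3, 5*sqrt(2), 4*E}, Interval(4/83, 4*sqrt(3))), ProductSet(Interval(5/9, 4/3), {-43/2, -5/3, -6/35, -1/7, 4/83, 8, 4*sqrt(3)}))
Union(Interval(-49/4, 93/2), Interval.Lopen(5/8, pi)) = Interval(-49/4, 93/2)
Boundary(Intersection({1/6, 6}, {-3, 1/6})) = {1/6}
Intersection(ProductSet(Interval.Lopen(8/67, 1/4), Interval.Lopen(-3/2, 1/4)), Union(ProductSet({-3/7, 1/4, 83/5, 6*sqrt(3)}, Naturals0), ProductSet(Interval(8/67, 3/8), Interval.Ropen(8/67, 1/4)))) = Union(ProductSet({1/4}, Range(0, 1, 1)), ProductSet(Interval.Lopen(8/67, 1/4), Interval.Ropen(8/67, 1/4)))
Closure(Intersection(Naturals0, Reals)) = Naturals0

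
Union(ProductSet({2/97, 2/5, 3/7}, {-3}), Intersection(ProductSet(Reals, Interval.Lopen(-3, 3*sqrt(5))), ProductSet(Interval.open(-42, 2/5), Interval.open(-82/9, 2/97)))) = Union(ProductSet({2/97, 2/5, 3/7}, {-3}), ProductSet(Interval.open(-42, 2/5), Interval.open(-3, 2/97)))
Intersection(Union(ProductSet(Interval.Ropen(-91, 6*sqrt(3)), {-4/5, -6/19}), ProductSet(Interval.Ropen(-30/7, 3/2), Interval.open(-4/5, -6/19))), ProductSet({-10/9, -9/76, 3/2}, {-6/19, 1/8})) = ProductSet({-10/9, -9/76, 3/2}, {-6/19})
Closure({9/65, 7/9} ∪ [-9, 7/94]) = [-9, 7/94] ∪ {9/65, 7/9}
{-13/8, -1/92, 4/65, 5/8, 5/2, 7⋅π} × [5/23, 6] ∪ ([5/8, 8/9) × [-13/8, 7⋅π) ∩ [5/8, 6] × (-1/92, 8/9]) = ([5/8, 8/9) × (-1/92, 8/9]) ∪ ({-13/8, -1/92, 4/65, 5/8, 5/2, 7⋅π} × [5/23, 6])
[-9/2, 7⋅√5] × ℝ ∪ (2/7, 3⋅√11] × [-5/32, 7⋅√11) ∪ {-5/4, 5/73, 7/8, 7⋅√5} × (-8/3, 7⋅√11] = [-9/2, 7⋅√5] × ℝ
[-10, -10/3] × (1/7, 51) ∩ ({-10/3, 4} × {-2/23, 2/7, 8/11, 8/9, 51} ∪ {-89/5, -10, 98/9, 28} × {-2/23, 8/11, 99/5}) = ({-10} × {8/11, 99/5}) ∪ ({-10/3} × {2/7, 8/11, 8/9})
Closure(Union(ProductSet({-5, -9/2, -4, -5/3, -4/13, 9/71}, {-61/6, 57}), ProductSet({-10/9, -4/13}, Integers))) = Union(ProductSet({-10/9, -4/13}, Integers), ProductSet({-5, -9/2, -4, -5/3, -4/13, 9/71}, {-61/6, 57}))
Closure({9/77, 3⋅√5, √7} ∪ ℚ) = ℝ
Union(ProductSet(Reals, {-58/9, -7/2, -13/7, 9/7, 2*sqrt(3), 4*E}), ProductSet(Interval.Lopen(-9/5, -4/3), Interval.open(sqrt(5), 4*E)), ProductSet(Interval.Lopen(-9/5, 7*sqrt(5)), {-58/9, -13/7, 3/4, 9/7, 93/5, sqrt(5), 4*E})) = Union(ProductSet(Interval.Lopen(-9/5, -4/3), Interval.open(sqrt(5), 4*E)), ProductSet(Interval.Lopen(-9/5, 7*sqrt(5)), {-58/9, -13/7, 3/4, 9/7, 93/5, sqrt(5), 4*E}), ProductSet(Reals, {-58/9, -7/2, -13/7, 9/7, 2*sqrt(3), 4*E}))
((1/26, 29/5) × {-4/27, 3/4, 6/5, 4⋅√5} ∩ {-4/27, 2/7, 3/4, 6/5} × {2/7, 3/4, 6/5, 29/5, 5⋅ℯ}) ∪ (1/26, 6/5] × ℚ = (1/26, 6/5] × ℚ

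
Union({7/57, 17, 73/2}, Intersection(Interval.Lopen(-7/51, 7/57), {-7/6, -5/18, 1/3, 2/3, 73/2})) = {7/57, 17, 73/2}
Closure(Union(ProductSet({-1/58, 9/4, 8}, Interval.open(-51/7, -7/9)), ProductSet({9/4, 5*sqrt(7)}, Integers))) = Union(ProductSet({9/4, 5*sqrt(7)}, Integers), ProductSet({-1/58, 9/4, 8}, Interval(-51/7, -7/9)))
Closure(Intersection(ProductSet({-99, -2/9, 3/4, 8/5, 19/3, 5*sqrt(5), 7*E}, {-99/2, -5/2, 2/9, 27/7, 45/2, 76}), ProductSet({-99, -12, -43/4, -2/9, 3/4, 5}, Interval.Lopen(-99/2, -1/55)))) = ProductSet({-99, -2/9, 3/4}, {-5/2})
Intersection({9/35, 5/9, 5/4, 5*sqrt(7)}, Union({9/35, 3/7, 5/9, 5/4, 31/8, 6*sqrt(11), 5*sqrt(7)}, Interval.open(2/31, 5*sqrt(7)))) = {9/35, 5/9, 5/4, 5*sqrt(7)}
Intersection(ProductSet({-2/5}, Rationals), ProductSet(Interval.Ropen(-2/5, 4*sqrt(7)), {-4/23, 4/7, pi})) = ProductSet({-2/5}, {-4/23, 4/7})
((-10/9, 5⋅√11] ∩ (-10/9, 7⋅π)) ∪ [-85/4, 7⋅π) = [-85/4, 7⋅π)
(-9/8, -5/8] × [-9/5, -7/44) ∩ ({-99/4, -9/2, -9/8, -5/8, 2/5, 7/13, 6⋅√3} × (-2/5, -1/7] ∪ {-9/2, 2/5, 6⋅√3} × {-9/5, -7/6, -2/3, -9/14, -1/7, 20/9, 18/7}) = {-5/8} × (-2/5, -7/44)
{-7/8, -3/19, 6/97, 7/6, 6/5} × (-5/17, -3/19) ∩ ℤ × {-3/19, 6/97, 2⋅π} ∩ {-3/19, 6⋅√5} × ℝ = ∅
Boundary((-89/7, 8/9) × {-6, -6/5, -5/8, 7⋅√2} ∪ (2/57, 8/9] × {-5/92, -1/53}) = ([2/57, 8/9] × {-5/92, -1/53}) ∪ ([-89/7, 8/9] × {-6, -6/5, -5/8, 7⋅√2})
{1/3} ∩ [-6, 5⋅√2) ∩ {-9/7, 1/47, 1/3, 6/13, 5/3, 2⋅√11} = {1/3}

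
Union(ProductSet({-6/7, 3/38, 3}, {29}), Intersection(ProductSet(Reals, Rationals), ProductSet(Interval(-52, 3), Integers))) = ProductSet(Interval(-52, 3), Integers)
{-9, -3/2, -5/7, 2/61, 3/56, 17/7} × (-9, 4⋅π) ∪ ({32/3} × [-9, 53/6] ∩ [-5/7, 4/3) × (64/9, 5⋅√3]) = {-9, -3/2, -5/7, 2/61, 3/56, 17/7} × (-9, 4⋅π)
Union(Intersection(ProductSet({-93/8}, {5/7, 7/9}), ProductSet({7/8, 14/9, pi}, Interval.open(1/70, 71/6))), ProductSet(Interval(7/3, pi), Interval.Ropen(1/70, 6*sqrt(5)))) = ProductSet(Interval(7/3, pi), Interval.Ropen(1/70, 6*sqrt(5)))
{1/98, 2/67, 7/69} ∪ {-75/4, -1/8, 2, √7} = {-75/4, -1/8, 1/98, 2/67, 7/69, 2, √7}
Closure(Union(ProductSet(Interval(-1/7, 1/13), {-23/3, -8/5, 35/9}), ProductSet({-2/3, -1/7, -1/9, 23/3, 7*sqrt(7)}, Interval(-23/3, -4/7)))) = Union(ProductSet({-2/3, -1/7, -1/9, 23/3, 7*sqrt(7)}, Interval(-23/3, -4/7)), ProductSet(Interval(-1/7, 1/13), {-23/3, -8/5, 35/9}))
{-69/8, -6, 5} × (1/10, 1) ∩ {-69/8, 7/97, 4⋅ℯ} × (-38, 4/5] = {-69/8} × (1/10, 4/5]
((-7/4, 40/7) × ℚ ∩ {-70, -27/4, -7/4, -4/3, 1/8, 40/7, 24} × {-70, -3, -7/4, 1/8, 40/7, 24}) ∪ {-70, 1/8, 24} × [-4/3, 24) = ({-70, 1/8, 24} × [-4/3, 24)) ∪ ({-4/3, 1/8} × {-70, -3, -7/4, 1/8, 40/7, 24})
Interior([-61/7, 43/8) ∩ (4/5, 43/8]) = (4/5, 43/8)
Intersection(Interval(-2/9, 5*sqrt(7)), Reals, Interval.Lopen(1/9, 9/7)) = Interval.Lopen(1/9, 9/7)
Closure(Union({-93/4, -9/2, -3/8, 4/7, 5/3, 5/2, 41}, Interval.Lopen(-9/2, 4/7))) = Union({-93/4, 5/3, 5/2, 41}, Interval(-9/2, 4/7))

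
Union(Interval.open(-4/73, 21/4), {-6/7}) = Union({-6/7}, Interval.open(-4/73, 21/4))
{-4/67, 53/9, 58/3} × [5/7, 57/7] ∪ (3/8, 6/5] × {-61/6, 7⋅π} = ({-4/67, 53/9, 58/3} × [5/7, 57/7]) ∪ ((3/8, 6/5] × {-61/6, 7⋅π})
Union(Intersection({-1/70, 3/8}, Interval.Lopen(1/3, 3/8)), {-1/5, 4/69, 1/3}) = {-1/5, 4/69, 1/3, 3/8}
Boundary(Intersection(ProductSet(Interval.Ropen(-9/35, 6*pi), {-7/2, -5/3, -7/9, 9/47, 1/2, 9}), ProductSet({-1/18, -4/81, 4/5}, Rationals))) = ProductSet({-1/18, -4/81, 4/5}, {-7/2, -5/3, -7/9, 9/47, 1/2, 9})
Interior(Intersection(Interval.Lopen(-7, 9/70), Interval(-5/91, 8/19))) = Interval.open(-5/91, 9/70)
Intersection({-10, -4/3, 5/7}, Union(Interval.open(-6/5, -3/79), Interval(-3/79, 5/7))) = {5/7}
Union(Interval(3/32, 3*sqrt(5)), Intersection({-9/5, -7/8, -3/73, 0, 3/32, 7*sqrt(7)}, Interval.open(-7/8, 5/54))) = Union({-3/73, 0}, Interval(3/32, 3*sqrt(5)))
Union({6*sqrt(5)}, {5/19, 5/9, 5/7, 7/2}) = {5/19, 5/9, 5/7, 7/2, 6*sqrt(5)}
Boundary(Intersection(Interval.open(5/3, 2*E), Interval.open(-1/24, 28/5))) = {5/3, 2*E}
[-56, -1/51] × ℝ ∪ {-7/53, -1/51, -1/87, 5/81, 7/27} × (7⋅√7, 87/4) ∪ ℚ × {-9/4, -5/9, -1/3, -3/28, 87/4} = ([-56, -1/51] × ℝ) ∪ (ℚ × {-9/4, -5/9, -1/3, -3/28, 87/4}) ∪ ({-7/53, -1/51, -1/87, 5/81, 7/27} × (7⋅√7, 87/4))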